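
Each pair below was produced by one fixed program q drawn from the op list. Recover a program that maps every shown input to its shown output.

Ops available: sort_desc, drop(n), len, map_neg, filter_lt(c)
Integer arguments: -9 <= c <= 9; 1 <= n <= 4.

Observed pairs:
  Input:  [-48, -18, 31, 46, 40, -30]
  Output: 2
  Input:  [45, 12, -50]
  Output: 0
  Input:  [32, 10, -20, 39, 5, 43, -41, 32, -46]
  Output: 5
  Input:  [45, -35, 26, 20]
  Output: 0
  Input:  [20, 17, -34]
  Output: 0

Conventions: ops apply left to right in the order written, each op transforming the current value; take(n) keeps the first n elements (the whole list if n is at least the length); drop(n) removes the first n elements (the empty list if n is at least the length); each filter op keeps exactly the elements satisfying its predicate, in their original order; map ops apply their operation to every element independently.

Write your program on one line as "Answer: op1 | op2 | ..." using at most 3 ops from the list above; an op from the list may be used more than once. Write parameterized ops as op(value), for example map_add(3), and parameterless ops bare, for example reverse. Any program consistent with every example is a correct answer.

drop(4) | len

Check, running the answer program on each example:
  [-48, -18, 31, 46, 40, -30] -> [40, -30] -> 2
  [45, 12, -50] -> [] -> 0
  [32, 10, -20, 39, 5, 43, -41, 32, -46] -> [5, 43, -41, 32, -46] -> 5
  [45, -35, 26, 20] -> [] -> 0
  [20, 17, -34] -> [] -> 0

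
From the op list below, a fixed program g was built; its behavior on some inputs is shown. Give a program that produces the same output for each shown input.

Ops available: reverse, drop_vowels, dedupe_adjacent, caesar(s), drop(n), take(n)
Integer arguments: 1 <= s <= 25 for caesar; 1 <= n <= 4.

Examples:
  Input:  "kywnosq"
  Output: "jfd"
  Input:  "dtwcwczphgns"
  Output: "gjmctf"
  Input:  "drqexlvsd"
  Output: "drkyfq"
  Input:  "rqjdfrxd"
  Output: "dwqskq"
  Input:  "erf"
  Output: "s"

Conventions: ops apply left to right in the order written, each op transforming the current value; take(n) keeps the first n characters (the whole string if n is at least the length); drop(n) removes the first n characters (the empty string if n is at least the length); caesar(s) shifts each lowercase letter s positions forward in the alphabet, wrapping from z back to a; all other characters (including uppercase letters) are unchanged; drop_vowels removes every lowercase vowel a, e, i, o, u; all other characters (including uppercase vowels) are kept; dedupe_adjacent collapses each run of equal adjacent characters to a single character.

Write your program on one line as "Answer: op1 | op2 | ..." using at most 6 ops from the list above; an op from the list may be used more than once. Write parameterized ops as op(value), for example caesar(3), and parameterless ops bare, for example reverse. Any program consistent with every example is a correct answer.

caesar(6) | drop_vowels | caesar(7) | drop(1) | dedupe_adjacent | drop_vowels

Check, running the answer program on each example:
  "kywnosq" -> "qectuyw" -> "qctyw" -> "xjafd" -> "jafd" -> "jafd" -> "jfd"
  "dtwcwczphgns" -> "jzcicifvnmty" -> "jzccfvnmty" -> "qgjjmcutaf" -> "gjjmcutaf" -> "gjmcutaf" -> "gjmctf"
  "drqexlvsd" -> "jxwkdrbyj" -> "jxwkdrbyj" -> "qedrkyifq" -> "edrkyifq" -> "edrkyifq" -> "drkyfq"
  "rqjdfrxd" -> "xwpjlxdj" -> "xwpjlxdj" -> "edwqsekq" -> "dwqsekq" -> "dwqsekq" -> "dwqskq"
  "erf" -> "kxl" -> "kxl" -> "res" -> "es" -> "es" -> "s"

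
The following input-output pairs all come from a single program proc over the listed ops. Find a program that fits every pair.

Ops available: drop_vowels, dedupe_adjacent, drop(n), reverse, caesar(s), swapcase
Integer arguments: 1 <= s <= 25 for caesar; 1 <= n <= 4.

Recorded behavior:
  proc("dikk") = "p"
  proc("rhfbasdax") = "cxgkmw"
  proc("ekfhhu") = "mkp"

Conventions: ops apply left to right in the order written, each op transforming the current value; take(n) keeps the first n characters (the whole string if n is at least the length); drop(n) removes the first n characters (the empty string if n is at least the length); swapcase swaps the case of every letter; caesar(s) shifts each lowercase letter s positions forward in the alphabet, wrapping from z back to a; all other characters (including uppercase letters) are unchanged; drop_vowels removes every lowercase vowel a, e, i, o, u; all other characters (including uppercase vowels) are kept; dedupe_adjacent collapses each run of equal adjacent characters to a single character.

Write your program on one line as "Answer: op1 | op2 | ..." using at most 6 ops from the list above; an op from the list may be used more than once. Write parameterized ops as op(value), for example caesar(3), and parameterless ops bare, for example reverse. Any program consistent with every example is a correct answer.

dedupe_adjacent | drop_vowels | caesar(5) | drop_vowels | reverse

Check, running the answer program on each example:
  "dikk" -> "dik" -> "dk" -> "ip" -> "p" -> "p"
  "rhfbasdax" -> "rhfbasdax" -> "rhfbsdx" -> "wmkgxic" -> "wmkgxc" -> "cxgkmw"
  "ekfhhu" -> "ekfhu" -> "kfh" -> "pkm" -> "pkm" -> "mkp"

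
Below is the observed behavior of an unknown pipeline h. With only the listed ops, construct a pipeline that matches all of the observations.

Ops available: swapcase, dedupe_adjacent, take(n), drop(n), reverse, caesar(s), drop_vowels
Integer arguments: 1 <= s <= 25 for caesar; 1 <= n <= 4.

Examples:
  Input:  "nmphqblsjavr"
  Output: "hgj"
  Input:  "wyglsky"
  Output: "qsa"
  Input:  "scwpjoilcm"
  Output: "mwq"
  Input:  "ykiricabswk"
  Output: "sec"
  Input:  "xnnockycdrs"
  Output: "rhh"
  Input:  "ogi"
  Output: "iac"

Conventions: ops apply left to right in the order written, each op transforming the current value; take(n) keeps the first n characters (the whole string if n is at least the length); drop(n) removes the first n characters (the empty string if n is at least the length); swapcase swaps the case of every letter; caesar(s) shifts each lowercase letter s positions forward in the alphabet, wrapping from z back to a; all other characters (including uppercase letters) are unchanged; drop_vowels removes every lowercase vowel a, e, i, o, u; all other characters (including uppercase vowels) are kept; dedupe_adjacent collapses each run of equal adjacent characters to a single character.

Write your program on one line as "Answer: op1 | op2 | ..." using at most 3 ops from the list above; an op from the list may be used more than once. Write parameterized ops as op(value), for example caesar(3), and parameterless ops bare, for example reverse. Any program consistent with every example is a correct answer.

take(4) | caesar(20) | take(3)

Check, running the answer program on each example:
  "nmphqblsjavr" -> "nmph" -> "hgjb" -> "hgj"
  "wyglsky" -> "wygl" -> "qsaf" -> "qsa"
  "scwpjoilcm" -> "scwp" -> "mwqj" -> "mwq"
  "ykiricabswk" -> "ykir" -> "secl" -> "sec"
  "xnnockycdrs" -> "xnno" -> "rhhi" -> "rhh"
  "ogi" -> "ogi" -> "iac" -> "iac"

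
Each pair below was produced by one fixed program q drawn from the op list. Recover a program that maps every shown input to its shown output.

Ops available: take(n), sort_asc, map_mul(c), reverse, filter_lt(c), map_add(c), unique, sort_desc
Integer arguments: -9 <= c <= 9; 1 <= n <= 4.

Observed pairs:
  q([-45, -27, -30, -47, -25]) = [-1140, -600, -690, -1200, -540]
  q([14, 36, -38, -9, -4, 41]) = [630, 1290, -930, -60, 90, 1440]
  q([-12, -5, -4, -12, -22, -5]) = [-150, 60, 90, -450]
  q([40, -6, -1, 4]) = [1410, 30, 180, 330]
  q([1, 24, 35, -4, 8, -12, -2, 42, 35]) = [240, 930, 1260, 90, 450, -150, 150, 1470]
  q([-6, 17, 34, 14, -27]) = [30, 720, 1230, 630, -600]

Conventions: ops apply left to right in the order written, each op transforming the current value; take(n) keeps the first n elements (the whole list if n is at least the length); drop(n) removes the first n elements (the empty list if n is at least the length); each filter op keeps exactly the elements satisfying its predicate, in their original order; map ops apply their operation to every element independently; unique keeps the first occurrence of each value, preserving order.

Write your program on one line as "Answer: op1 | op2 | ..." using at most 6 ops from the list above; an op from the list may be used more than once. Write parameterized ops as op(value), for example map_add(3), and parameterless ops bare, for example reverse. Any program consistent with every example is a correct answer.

map_mul(-1) | map_add(-7) | map_mul(-6) | map_mul(5) | unique

Check, running the answer program on each example:
  [-45, -27, -30, -47, -25] -> [45, 27, 30, 47, 25] -> [38, 20, 23, 40, 18] -> [-228, -120, -138, -240, -108] -> [-1140, -600, -690, -1200, -540] -> [-1140, -600, -690, -1200, -540]
  [14, 36, -38, -9, -4, 41] -> [-14, -36, 38, 9, 4, -41] -> [-21, -43, 31, 2, -3, -48] -> [126, 258, -186, -12, 18, 288] -> [630, 1290, -930, -60, 90, 1440] -> [630, 1290, -930, -60, 90, 1440]
  [-12, -5, -4, -12, -22, -5] -> [12, 5, 4, 12, 22, 5] -> [5, -2, -3, 5, 15, -2] -> [-30, 12, 18, -30, -90, 12] -> [-150, 60, 90, -150, -450, 60] -> [-150, 60, 90, -450]
  [40, -6, -1, 4] -> [-40, 6, 1, -4] -> [-47, -1, -6, -11] -> [282, 6, 36, 66] -> [1410, 30, 180, 330] -> [1410, 30, 180, 330]
  [1, 24, 35, -4, 8, -12, -2, 42, 35] -> [-1, -24, -35, 4, -8, 12, 2, -42, -35] -> [-8, -31, -42, -3, -15, 5, -5, -49, -42] -> [48, 186, 252, 18, 90, -30, 30, 294, 252] -> [240, 930, 1260, 90, 450, -150, 150, 1470, 1260] -> [240, 930, 1260, 90, 450, -150, 150, 1470]
  [-6, 17, 34, 14, -27] -> [6, -17, -34, -14, 27] -> [-1, -24, -41, -21, 20] -> [6, 144, 246, 126, -120] -> [30, 720, 1230, 630, -600] -> [30, 720, 1230, 630, -600]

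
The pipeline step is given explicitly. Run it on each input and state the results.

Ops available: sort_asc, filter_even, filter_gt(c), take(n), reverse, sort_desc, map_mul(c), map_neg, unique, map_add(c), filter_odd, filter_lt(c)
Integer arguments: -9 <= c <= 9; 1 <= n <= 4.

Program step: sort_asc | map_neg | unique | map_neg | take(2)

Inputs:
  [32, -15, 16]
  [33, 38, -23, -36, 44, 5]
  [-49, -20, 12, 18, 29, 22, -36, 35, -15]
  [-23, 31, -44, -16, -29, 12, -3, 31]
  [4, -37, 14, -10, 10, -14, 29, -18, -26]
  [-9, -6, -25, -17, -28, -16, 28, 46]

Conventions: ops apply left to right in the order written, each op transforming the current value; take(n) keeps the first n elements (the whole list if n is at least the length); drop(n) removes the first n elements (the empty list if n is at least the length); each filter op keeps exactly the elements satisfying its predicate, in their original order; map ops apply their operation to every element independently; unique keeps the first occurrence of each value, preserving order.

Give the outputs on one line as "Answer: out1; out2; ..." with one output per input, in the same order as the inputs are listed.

Execution, op by op:
  [32, -15, 16] -> [-15, 16, 32] -> [15, -16, -32] -> [15, -16, -32] -> [-15, 16, 32] -> [-15, 16]
  [33, 38, -23, -36, 44, 5] -> [-36, -23, 5, 33, 38, 44] -> [36, 23, -5, -33, -38, -44] -> [36, 23, -5, -33, -38, -44] -> [-36, -23, 5, 33, 38, 44] -> [-36, -23]
  [-49, -20, 12, 18, 29, 22, -36, 35, -15] -> [-49, -36, -20, -15, 12, 18, 22, 29, 35] -> [49, 36, 20, 15, -12, -18, -22, -29, -35] -> [49, 36, 20, 15, -12, -18, -22, -29, -35] -> [-49, -36, -20, -15, 12, 18, 22, 29, 35] -> [-49, -36]
  [-23, 31, -44, -16, -29, 12, -3, 31] -> [-44, -29, -23, -16, -3, 12, 31, 31] -> [44, 29, 23, 16, 3, -12, -31, -31] -> [44, 29, 23, 16, 3, -12, -31] -> [-44, -29, -23, -16, -3, 12, 31] -> [-44, -29]
  [4, -37, 14, -10, 10, -14, 29, -18, -26] -> [-37, -26, -18, -14, -10, 4, 10, 14, 29] -> [37, 26, 18, 14, 10, -4, -10, -14, -29] -> [37, 26, 18, 14, 10, -4, -10, -14, -29] -> [-37, -26, -18, -14, -10, 4, 10, 14, 29] -> [-37, -26]
  [-9, -6, -25, -17, -28, -16, 28, 46] -> [-28, -25, -17, -16, -9, -6, 28, 46] -> [28, 25, 17, 16, 9, 6, -28, -46] -> [28, 25, 17, 16, 9, 6, -28, -46] -> [-28, -25, -17, -16, -9, -6, 28, 46] -> [-28, -25]

[-15, 16]; [-36, -23]; [-49, -36]; [-44, -29]; [-37, -26]; [-28, -25]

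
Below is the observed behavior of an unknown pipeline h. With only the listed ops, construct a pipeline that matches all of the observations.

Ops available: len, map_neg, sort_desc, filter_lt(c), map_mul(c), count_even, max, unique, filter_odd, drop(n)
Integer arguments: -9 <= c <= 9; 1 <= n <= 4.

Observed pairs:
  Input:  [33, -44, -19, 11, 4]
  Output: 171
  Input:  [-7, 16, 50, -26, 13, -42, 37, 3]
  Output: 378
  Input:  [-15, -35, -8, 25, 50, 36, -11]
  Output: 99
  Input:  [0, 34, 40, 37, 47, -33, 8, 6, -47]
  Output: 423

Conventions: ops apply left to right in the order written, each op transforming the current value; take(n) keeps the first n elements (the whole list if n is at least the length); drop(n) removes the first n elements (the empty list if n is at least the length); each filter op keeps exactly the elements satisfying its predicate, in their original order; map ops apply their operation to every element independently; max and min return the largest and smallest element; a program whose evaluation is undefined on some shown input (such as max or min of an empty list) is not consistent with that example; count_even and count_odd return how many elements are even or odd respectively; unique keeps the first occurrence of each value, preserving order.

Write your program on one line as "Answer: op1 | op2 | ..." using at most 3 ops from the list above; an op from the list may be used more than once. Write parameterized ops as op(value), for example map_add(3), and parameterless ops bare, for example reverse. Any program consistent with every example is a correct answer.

drop(2) | map_mul(-9) | max

Check, running the answer program on each example:
  [33, -44, -19, 11, 4] -> [-19, 11, 4] -> [171, -99, -36] -> 171
  [-7, 16, 50, -26, 13, -42, 37, 3] -> [50, -26, 13, -42, 37, 3] -> [-450, 234, -117, 378, -333, -27] -> 378
  [-15, -35, -8, 25, 50, 36, -11] -> [-8, 25, 50, 36, -11] -> [72, -225, -450, -324, 99] -> 99
  [0, 34, 40, 37, 47, -33, 8, 6, -47] -> [40, 37, 47, -33, 8, 6, -47] -> [-360, -333, -423, 297, -72, -54, 423] -> 423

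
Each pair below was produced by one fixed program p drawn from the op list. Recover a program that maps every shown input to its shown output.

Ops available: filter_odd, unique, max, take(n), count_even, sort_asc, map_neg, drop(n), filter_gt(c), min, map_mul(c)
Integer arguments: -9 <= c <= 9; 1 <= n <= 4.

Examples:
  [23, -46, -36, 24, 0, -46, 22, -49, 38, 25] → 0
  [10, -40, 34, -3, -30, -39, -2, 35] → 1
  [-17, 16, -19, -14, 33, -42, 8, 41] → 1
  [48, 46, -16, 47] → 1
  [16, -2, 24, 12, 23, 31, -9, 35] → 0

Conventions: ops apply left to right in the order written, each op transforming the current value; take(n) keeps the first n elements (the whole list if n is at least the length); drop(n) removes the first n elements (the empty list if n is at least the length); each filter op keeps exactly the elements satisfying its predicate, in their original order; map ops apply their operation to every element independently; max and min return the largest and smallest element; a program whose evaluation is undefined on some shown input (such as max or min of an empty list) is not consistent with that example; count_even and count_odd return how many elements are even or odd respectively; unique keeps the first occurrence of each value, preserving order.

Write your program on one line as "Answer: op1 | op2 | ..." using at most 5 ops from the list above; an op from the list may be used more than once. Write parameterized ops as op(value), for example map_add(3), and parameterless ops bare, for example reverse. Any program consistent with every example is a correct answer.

sort_asc | take(1) | map_neg | count_even

Check, running the answer program on each example:
  [23, -46, -36, 24, 0, -46, 22, -49, 38, 25] -> [-49, -46, -46, -36, 0, 22, 23, 24, 25, 38] -> [-49] -> [49] -> 0
  [10, -40, 34, -3, -30, -39, -2, 35] -> [-40, -39, -30, -3, -2, 10, 34, 35] -> [-40] -> [40] -> 1
  [-17, 16, -19, -14, 33, -42, 8, 41] -> [-42, -19, -17, -14, 8, 16, 33, 41] -> [-42] -> [42] -> 1
  [48, 46, -16, 47] -> [-16, 46, 47, 48] -> [-16] -> [16] -> 1
  [16, -2, 24, 12, 23, 31, -9, 35] -> [-9, -2, 12, 16, 23, 24, 31, 35] -> [-9] -> [9] -> 0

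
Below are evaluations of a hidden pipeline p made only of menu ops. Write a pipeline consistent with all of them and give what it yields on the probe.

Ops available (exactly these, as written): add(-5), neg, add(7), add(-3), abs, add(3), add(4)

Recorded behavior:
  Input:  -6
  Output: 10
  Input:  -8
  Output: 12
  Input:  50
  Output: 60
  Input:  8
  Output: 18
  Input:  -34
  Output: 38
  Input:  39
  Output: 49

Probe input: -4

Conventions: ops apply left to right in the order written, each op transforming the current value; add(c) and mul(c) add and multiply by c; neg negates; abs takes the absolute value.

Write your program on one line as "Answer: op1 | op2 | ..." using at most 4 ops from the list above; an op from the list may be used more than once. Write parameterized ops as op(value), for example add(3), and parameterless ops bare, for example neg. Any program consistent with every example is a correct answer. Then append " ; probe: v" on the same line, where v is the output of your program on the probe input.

add(3) | abs | add(7) ; probe: 8

Check, running the answer program on each example:
  -6 -> -3 -> 3 -> 10
  -8 -> -5 -> 5 -> 12
  50 -> 53 -> 53 -> 60
  8 -> 11 -> 11 -> 18
  -34 -> -31 -> 31 -> 38
  39 -> 42 -> 42 -> 49
  probe: -4 -> -1 -> 1 -> 8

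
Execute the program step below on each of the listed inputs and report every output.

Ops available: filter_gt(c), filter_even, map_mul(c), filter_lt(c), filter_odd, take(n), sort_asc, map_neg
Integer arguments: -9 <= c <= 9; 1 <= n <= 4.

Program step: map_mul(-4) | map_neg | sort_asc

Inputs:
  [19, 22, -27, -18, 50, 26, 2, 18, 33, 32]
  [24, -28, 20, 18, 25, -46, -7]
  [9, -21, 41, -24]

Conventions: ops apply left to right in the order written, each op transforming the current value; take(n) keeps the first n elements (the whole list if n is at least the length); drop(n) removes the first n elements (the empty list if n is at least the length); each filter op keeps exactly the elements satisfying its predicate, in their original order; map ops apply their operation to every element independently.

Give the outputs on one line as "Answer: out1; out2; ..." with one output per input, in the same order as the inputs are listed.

[-108, -72, 8, 72, 76, 88, 104, 128, 132, 200]; [-184, -112, -28, 72, 80, 96, 100]; [-96, -84, 36, 164]

Execution, op by op:
  [19, 22, -27, -18, 50, 26, 2, 18, 33, 32] -> [-76, -88, 108, 72, -200, -104, -8, -72, -132, -128] -> [76, 88, -108, -72, 200, 104, 8, 72, 132, 128] -> [-108, -72, 8, 72, 76, 88, 104, 128, 132, 200]
  [24, -28, 20, 18, 25, -46, -7] -> [-96, 112, -80, -72, -100, 184, 28] -> [96, -112, 80, 72, 100, -184, -28] -> [-184, -112, -28, 72, 80, 96, 100]
  [9, -21, 41, -24] -> [-36, 84, -164, 96] -> [36, -84, 164, -96] -> [-96, -84, 36, 164]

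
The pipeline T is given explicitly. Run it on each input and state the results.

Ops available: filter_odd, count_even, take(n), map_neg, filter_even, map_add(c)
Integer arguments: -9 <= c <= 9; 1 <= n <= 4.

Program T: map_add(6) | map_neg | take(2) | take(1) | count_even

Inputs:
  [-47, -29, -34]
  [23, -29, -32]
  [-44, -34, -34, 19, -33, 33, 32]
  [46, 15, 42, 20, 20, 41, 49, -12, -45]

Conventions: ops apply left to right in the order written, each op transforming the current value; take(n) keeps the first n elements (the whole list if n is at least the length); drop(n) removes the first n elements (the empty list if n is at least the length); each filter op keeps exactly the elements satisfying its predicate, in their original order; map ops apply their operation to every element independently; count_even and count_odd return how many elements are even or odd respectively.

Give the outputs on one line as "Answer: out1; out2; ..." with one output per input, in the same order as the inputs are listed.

Execution, op by op:
  [-47, -29, -34] -> [-41, -23, -28] -> [41, 23, 28] -> [41, 23] -> [41] -> 0
  [23, -29, -32] -> [29, -23, -26] -> [-29, 23, 26] -> [-29, 23] -> [-29] -> 0
  [-44, -34, -34, 19, -33, 33, 32] -> [-38, -28, -28, 25, -27, 39, 38] -> [38, 28, 28, -25, 27, -39, -38] -> [38, 28] -> [38] -> 1
  [46, 15, 42, 20, 20, 41, 49, -12, -45] -> [52, 21, 48, 26, 26, 47, 55, -6, -39] -> [-52, -21, -48, -26, -26, -47, -55, 6, 39] -> [-52, -21] -> [-52] -> 1

0; 0; 1; 1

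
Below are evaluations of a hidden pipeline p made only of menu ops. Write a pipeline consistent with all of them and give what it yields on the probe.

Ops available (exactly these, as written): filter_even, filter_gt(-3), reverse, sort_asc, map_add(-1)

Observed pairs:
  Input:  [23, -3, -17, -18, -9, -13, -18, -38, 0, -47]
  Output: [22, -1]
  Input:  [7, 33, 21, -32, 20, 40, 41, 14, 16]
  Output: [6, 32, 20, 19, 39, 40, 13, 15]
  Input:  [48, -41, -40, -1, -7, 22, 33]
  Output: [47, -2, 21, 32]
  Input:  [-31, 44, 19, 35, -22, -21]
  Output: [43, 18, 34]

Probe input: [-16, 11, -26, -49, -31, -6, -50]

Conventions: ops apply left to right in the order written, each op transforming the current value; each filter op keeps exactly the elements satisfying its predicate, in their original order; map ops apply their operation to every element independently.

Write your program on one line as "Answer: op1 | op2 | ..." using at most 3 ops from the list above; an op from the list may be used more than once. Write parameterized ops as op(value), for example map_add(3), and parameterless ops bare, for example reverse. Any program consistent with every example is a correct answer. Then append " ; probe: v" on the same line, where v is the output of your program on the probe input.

filter_gt(-3) | map_add(-1) ; probe: [10]

Check, running the answer program on each example:
  [23, -3, -17, -18, -9, -13, -18, -38, 0, -47] -> [23, 0] -> [22, -1]
  [7, 33, 21, -32, 20, 40, 41, 14, 16] -> [7, 33, 21, 20, 40, 41, 14, 16] -> [6, 32, 20, 19, 39, 40, 13, 15]
  [48, -41, -40, -1, -7, 22, 33] -> [48, -1, 22, 33] -> [47, -2, 21, 32]
  [-31, 44, 19, 35, -22, -21] -> [44, 19, 35] -> [43, 18, 34]
  probe: [-16, 11, -26, -49, -31, -6, -50] -> [11] -> [10]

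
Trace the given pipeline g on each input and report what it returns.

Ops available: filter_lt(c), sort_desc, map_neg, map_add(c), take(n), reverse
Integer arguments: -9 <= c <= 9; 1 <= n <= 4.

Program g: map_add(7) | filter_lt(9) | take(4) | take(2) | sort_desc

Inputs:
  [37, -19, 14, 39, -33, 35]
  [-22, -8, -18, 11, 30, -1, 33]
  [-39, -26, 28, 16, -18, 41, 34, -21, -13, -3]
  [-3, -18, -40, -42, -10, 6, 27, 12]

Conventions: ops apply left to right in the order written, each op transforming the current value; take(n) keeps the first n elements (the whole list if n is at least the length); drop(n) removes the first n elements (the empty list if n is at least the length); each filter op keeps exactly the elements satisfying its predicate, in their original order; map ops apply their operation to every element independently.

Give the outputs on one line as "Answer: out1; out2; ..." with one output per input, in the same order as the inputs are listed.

[-12, -26]; [-1, -15]; [-19, -32]; [4, -11]

Execution, op by op:
  [37, -19, 14, 39, -33, 35] -> [44, -12, 21, 46, -26, 42] -> [-12, -26] -> [-12, -26] -> [-12, -26] -> [-12, -26]
  [-22, -8, -18, 11, 30, -1, 33] -> [-15, -1, -11, 18, 37, 6, 40] -> [-15, -1, -11, 6] -> [-15, -1, -11, 6] -> [-15, -1] -> [-1, -15]
  [-39, -26, 28, 16, -18, 41, 34, -21, -13, -3] -> [-32, -19, 35, 23, -11, 48, 41, -14, -6, 4] -> [-32, -19, -11, -14, -6, 4] -> [-32, -19, -11, -14] -> [-32, -19] -> [-19, -32]
  [-3, -18, -40, -42, -10, 6, 27, 12] -> [4, -11, -33, -35, -3, 13, 34, 19] -> [4, -11, -33, -35, -3] -> [4, -11, -33, -35] -> [4, -11] -> [4, -11]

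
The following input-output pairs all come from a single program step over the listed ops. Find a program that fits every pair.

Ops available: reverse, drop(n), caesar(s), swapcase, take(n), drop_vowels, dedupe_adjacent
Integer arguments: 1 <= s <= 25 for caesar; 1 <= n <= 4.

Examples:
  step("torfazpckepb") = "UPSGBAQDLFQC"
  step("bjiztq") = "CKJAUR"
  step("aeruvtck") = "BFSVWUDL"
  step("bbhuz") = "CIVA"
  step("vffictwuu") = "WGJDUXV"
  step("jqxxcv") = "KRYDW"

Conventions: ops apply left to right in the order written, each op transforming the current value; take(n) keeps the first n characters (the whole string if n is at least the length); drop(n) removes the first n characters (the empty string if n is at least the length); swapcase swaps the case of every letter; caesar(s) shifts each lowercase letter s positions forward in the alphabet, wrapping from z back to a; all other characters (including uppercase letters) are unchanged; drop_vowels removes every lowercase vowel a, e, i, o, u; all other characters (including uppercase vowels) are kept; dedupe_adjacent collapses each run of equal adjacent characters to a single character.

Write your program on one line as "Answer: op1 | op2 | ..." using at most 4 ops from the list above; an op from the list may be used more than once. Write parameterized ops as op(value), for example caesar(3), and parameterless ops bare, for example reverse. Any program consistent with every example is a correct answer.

caesar(1) | swapcase | dedupe_adjacent

Check, running the answer program on each example:
  "torfazpckepb" -> "upsgbaqdlfqc" -> "UPSGBAQDLFQC" -> "UPSGBAQDLFQC"
  "bjiztq" -> "ckjaur" -> "CKJAUR" -> "CKJAUR"
  "aeruvtck" -> "bfsvwudl" -> "BFSVWUDL" -> "BFSVWUDL"
  "bbhuz" -> "cciva" -> "CCIVA" -> "CIVA"
  "vffictwuu" -> "wggjduxvv" -> "WGGJDUXVV" -> "WGJDUXV"
  "jqxxcv" -> "kryydw" -> "KRYYDW" -> "KRYDW"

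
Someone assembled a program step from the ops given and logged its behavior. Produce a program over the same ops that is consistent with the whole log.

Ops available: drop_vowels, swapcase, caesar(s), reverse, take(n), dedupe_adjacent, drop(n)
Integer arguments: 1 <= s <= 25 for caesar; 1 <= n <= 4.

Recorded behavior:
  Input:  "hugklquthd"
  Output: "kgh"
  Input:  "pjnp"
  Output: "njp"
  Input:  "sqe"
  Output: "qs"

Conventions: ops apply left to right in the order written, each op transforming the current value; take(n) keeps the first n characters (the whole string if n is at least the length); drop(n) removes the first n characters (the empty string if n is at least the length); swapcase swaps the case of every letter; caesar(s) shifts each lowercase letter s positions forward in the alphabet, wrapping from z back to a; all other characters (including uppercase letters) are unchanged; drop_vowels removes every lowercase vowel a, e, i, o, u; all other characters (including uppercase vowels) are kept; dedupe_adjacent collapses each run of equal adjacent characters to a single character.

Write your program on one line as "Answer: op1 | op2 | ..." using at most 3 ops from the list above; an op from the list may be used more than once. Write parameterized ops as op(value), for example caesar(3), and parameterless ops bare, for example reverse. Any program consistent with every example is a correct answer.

drop_vowels | take(3) | reverse

Check, running the answer program on each example:
  "hugklquthd" -> "hgklqthd" -> "hgk" -> "kgh"
  "pjnp" -> "pjnp" -> "pjn" -> "njp"
  "sqe" -> "sq" -> "sq" -> "qs"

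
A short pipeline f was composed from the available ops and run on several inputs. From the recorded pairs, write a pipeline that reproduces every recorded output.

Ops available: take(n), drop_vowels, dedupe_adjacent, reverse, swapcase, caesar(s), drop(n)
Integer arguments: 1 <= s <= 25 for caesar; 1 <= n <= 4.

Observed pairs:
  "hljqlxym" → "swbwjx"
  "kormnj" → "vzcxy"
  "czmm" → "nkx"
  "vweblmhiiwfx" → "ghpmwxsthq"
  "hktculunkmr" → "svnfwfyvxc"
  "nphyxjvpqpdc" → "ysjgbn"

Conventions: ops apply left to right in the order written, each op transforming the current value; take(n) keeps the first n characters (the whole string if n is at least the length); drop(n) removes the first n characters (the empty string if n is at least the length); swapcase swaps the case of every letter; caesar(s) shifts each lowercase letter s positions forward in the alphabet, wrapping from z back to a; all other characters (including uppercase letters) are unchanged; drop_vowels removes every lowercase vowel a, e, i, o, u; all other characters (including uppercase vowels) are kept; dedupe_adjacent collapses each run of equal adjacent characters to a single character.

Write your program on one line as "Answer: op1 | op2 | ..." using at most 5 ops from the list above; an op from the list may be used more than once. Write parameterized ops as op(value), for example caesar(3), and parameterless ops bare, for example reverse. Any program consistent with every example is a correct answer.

reverse | caesar(11) | dedupe_adjacent | reverse | drop_vowels

Check, running the answer program on each example:
  "hljqlxym" -> "myxlqjlh" -> "xjiwbuws" -> "xjiwbuws" -> "swubwijx" -> "swbwjx"
  "kormnj" -> "jnmrok" -> "uyxczv" -> "uyxczv" -> "vzcxyu" -> "vzcxy"
  "czmm" -> "mmzc" -> "xxkn" -> "xkn" -> "nkx" -> "nkx"
  "vweblmhiiwfx" -> "xfwiihmlbewv" -> "iqhttsxwmphg" -> "iqhtsxwmphg" -> "ghpmwxsthqi" -> "ghpmwxsthq"
  "hktculunkmr" -> "rmknuluctkh" -> "cxvyfwfnevs" -> "cxvyfwfnevs" -> "svenfwfyvxc" -> "svnfwfyvxc"
  "nphyxjvpqpdc" -> "cdpqpvjxyhpn" -> "noabaguijsay" -> "noabaguijsay" -> "yasjiugabaon" -> "ysjgbn"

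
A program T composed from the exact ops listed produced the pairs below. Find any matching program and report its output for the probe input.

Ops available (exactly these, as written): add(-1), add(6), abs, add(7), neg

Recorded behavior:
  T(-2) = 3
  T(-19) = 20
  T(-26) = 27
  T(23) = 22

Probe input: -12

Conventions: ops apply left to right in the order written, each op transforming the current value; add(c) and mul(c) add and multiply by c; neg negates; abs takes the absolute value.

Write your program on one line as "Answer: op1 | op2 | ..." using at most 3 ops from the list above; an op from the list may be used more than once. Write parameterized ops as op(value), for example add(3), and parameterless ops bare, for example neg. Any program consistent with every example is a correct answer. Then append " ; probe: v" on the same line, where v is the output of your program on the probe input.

add(-1) | neg | abs ; probe: 13

Check, running the answer program on each example:
  -2 -> -3 -> 3 -> 3
  -19 -> -20 -> 20 -> 20
  -26 -> -27 -> 27 -> 27
  23 -> 22 -> -22 -> 22
  probe: -12 -> -13 -> 13 -> 13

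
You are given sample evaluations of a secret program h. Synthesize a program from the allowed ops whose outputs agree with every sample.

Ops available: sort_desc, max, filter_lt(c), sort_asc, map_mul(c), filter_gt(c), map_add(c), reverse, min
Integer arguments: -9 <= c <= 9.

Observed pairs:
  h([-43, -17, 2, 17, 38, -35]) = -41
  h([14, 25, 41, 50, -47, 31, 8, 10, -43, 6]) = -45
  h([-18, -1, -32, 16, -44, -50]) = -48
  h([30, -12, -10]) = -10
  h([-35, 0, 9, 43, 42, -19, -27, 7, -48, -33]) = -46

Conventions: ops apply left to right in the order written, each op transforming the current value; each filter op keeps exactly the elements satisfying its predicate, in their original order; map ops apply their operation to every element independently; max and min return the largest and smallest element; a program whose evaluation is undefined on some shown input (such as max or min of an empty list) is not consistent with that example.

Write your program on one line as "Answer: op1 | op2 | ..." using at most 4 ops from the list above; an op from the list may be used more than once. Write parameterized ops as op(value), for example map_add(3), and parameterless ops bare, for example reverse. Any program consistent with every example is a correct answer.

filter_lt(6) | map_add(2) | min

Check, running the answer program on each example:
  [-43, -17, 2, 17, 38, -35] -> [-43, -17, 2, -35] -> [-41, -15, 4, -33] -> -41
  [14, 25, 41, 50, -47, 31, 8, 10, -43, 6] -> [-47, -43] -> [-45, -41] -> -45
  [-18, -1, -32, 16, -44, -50] -> [-18, -1, -32, -44, -50] -> [-16, 1, -30, -42, -48] -> -48
  [30, -12, -10] -> [-12, -10] -> [-10, -8] -> -10
  [-35, 0, 9, 43, 42, -19, -27, 7, -48, -33] -> [-35, 0, -19, -27, -48, -33] -> [-33, 2, -17, -25, -46, -31] -> -46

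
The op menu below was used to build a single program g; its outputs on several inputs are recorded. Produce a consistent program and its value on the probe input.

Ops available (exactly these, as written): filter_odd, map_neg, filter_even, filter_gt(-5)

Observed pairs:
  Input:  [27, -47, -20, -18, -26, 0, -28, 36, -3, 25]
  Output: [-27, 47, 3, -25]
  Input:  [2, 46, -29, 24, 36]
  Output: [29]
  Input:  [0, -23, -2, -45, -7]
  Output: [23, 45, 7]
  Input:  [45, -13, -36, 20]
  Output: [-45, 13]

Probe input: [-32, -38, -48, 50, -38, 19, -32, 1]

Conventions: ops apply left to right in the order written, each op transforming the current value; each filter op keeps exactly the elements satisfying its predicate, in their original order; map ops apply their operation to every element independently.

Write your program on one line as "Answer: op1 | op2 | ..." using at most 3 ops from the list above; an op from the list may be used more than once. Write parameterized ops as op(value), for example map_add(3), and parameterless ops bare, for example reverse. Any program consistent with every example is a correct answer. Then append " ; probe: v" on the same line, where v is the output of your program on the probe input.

filter_odd | map_neg ; probe: [-19, -1]

Check, running the answer program on each example:
  [27, -47, -20, -18, -26, 0, -28, 36, -3, 25] -> [27, -47, -3, 25] -> [-27, 47, 3, -25]
  [2, 46, -29, 24, 36] -> [-29] -> [29]
  [0, -23, -2, -45, -7] -> [-23, -45, -7] -> [23, 45, 7]
  [45, -13, -36, 20] -> [45, -13] -> [-45, 13]
  probe: [-32, -38, -48, 50, -38, 19, -32, 1] -> [19, 1] -> [-19, -1]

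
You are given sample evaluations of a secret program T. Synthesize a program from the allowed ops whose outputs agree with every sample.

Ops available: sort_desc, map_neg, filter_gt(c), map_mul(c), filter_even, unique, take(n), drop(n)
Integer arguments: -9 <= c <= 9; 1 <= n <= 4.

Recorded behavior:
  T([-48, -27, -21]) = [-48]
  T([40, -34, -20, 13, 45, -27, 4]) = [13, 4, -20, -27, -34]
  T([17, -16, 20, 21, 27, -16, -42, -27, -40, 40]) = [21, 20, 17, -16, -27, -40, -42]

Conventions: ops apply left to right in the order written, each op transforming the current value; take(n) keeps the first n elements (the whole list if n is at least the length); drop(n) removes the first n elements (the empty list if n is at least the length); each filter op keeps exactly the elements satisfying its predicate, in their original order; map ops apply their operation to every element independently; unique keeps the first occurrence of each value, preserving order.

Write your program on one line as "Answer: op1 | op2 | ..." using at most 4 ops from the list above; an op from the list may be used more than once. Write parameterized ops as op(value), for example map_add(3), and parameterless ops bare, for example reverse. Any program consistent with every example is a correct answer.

unique | sort_desc | drop(2)

Check, running the answer program on each example:
  [-48, -27, -21] -> [-48, -27, -21] -> [-21, -27, -48] -> [-48]
  [40, -34, -20, 13, 45, -27, 4] -> [40, -34, -20, 13, 45, -27, 4] -> [45, 40, 13, 4, -20, -27, -34] -> [13, 4, -20, -27, -34]
  [17, -16, 20, 21, 27, -16, -42, -27, -40, 40] -> [17, -16, 20, 21, 27, -42, -27, -40, 40] -> [40, 27, 21, 20, 17, -16, -27, -40, -42] -> [21, 20, 17, -16, -27, -40, -42]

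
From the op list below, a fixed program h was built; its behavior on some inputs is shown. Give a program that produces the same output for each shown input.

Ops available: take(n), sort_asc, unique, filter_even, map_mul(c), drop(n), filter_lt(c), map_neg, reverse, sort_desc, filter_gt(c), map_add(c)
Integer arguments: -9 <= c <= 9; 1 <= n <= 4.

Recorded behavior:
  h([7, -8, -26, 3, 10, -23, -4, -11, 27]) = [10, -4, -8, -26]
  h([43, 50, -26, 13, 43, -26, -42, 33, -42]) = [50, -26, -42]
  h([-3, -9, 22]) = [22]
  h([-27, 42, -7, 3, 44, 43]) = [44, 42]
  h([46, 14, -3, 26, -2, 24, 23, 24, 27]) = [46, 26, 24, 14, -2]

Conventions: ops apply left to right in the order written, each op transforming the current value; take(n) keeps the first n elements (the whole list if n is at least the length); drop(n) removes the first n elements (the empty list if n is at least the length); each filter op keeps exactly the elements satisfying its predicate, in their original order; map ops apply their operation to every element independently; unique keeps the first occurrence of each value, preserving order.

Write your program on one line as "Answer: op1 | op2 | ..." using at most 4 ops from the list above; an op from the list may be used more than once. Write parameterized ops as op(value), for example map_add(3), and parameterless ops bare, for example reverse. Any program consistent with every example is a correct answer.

reverse | unique | sort_desc | filter_even

Check, running the answer program on each example:
  [7, -8, -26, 3, 10, -23, -4, -11, 27] -> [27, -11, -4, -23, 10, 3, -26, -8, 7] -> [27, -11, -4, -23, 10, 3, -26, -8, 7] -> [27, 10, 7, 3, -4, -8, -11, -23, -26] -> [10, -4, -8, -26]
  [43, 50, -26, 13, 43, -26, -42, 33, -42] -> [-42, 33, -42, -26, 43, 13, -26, 50, 43] -> [-42, 33, -26, 43, 13, 50] -> [50, 43, 33, 13, -26, -42] -> [50, -26, -42]
  [-3, -9, 22] -> [22, -9, -3] -> [22, -9, -3] -> [22, -3, -9] -> [22]
  [-27, 42, -7, 3, 44, 43] -> [43, 44, 3, -7, 42, -27] -> [43, 44, 3, -7, 42, -27] -> [44, 43, 42, 3, -7, -27] -> [44, 42]
  [46, 14, -3, 26, -2, 24, 23, 24, 27] -> [27, 24, 23, 24, -2, 26, -3, 14, 46] -> [27, 24, 23, -2, 26, -3, 14, 46] -> [46, 27, 26, 24, 23, 14, -2, -3] -> [46, 26, 24, 14, -2]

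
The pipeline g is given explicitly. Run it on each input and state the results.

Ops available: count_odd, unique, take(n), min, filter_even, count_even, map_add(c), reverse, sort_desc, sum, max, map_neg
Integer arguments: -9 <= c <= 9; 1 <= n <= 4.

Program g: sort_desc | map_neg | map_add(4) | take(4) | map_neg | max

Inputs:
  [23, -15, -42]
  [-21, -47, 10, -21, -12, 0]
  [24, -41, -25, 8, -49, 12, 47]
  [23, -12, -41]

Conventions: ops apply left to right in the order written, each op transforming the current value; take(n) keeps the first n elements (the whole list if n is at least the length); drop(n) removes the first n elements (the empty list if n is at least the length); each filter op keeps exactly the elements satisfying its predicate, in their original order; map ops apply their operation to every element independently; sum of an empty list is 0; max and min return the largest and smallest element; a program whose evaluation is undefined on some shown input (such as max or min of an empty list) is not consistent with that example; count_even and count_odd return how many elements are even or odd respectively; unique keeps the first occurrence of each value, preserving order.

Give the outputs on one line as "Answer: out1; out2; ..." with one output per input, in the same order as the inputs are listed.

19; 6; 43; 19

Execution, op by op:
  [23, -15, -42] -> [23, -15, -42] -> [-23, 15, 42] -> [-19, 19, 46] -> [-19, 19, 46] -> [19, -19, -46] -> 19
  [-21, -47, 10, -21, -12, 0] -> [10, 0, -12, -21, -21, -47] -> [-10, 0, 12, 21, 21, 47] -> [-6, 4, 16, 25, 25, 51] -> [-6, 4, 16, 25] -> [6, -4, -16, -25] -> 6
  [24, -41, -25, 8, -49, 12, 47] -> [47, 24, 12, 8, -25, -41, -49] -> [-47, -24, -12, -8, 25, 41, 49] -> [-43, -20, -8, -4, 29, 45, 53] -> [-43, -20, -8, -4] -> [43, 20, 8, 4] -> 43
  [23, -12, -41] -> [23, -12, -41] -> [-23, 12, 41] -> [-19, 16, 45] -> [-19, 16, 45] -> [19, -16, -45] -> 19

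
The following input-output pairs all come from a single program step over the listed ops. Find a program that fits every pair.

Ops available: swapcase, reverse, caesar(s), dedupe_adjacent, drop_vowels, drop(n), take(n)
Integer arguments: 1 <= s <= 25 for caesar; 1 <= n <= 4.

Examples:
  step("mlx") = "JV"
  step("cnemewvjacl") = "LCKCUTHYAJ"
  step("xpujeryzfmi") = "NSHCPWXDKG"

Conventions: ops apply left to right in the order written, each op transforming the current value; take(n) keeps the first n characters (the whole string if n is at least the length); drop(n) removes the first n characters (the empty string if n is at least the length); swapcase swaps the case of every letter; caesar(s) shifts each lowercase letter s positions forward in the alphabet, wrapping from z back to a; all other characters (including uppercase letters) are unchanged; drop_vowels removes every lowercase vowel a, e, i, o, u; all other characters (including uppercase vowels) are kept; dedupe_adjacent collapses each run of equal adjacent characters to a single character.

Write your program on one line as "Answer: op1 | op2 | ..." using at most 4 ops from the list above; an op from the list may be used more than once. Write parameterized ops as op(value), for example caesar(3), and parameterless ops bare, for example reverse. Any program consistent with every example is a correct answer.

caesar(24) | swapcase | drop(1)

Check, running the answer program on each example:
  "mlx" -> "kjv" -> "KJV" -> "JV"
  "cnemewvjacl" -> "alckcuthyaj" -> "ALCKCUTHYAJ" -> "LCKCUTHYAJ"
  "xpujeryzfmi" -> "vnshcpwxdkg" -> "VNSHCPWXDKG" -> "NSHCPWXDKG"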